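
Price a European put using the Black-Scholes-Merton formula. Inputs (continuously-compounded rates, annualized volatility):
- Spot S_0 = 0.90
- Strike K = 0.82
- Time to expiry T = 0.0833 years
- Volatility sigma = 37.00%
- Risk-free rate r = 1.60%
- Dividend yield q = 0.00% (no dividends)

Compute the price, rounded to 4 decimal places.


Answer: Price = 0.0095

Derivation:
d1 = (ln(S/K) + (r - q + 0.5*sigma^2) * T) / (sigma * sqrt(T)) = 0.93760254
d2 = d1 - sigma * sqrt(T) = 0.83081410
exp(-rT) = 0.99866809; exp(-qT) = 1.00000000
P = K * exp(-rT) * N(-d2) - S_0 * exp(-qT) * N(-d1)
N(-d1) = 0.17422435; N(-d2) = 0.20303933
P = 0.8200 * 0.99866809 * 0.20303933 - 0.9000 * 1.00000000 * 0.17422435 = 0.0095


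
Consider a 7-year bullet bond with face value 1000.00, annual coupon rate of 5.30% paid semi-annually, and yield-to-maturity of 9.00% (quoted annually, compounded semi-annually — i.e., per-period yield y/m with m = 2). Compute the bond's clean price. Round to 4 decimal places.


Answer: Price = 810.8777

Derivation:
Coupon per period c = face * coupon_rate / m = 26.500000
Periods per year m = 2; per-period yield y/m = 0.045000
Number of cashflows N = 14
Cashflows (t years, CF_t, discount factor 1/(1+y/m)^(m*t), PV):
  t = 0.5000: CF_t = 26.500000, DF = 0.956938, PV = 25.358852
  t = 1.0000: CF_t = 26.500000, DF = 0.915730, PV = 24.266844
  t = 1.5000: CF_t = 26.500000, DF = 0.876297, PV = 23.221860
  t = 2.0000: CF_t = 26.500000, DF = 0.838561, PV = 22.221876
  t = 2.5000: CF_t = 26.500000, DF = 0.802451, PV = 21.264953
  t = 3.0000: CF_t = 26.500000, DF = 0.767896, PV = 20.349237
  t = 3.5000: CF_t = 26.500000, DF = 0.734828, PV = 19.472954
  t = 4.0000: CF_t = 26.500000, DF = 0.703185, PV = 18.634406
  t = 4.5000: CF_t = 26.500000, DF = 0.672904, PV = 17.831967
  t = 5.0000: CF_t = 26.500000, DF = 0.643928, PV = 17.064084
  t = 5.5000: CF_t = 26.500000, DF = 0.616199, PV = 16.329267
  t = 6.0000: CF_t = 26.500000, DF = 0.589664, PV = 15.626092
  t = 6.5000: CF_t = 26.500000, DF = 0.564272, PV = 14.953198
  t = 7.0000: CF_t = 1026.500000, DF = 0.539973, PV = 554.282143
Price P = sum_t PV_t = 810.877732


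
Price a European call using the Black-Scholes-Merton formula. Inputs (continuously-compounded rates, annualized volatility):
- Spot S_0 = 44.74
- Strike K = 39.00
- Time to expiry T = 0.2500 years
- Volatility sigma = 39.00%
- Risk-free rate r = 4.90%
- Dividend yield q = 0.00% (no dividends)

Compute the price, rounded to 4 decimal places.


Answer: Price = 7.2431

Derivation:
d1 = (ln(S/K) + (r - q + 0.5*sigma^2) * T) / (sigma * sqrt(T)) = 0.86445544
d2 = d1 - sigma * sqrt(T) = 0.66945544
exp(-rT) = 0.98782473; exp(-qT) = 1.00000000
C = S_0 * exp(-qT) * N(d1) - K * exp(-rT) * N(d2)
N(d1) = 0.80633112; N(d2) = 0.74839750
C = 44.7400 * 1.00000000 * 0.80633112 - 39.0000 * 0.98782473 * 0.74839750 = 7.2431


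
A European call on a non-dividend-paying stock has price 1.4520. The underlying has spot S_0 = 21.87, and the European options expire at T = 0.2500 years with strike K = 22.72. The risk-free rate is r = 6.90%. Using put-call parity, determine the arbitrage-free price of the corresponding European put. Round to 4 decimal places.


Put-call parity: C - P = S_0 * exp(-qT) - K * exp(-rT).
S_0 * exp(-qT) = 21.8700 * 1.00000000 = 21.87000000
K * exp(-rT) = 22.7200 * 0.98289793 = 22.33144096
P = C - S*exp(-qT) + K*exp(-rT)
P = 1.4520 - 21.87000000 + 22.33144096 = 1.9134

Answer: Put price = 1.9134


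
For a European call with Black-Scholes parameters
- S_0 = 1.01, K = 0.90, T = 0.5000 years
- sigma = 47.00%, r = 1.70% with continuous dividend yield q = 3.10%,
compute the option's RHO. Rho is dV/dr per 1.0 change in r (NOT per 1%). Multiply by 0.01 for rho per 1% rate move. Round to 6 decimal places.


d1 = 0.4920736427; d2 = 0.1597334555
phi(d1) = 0.3534522897; exp(-qT) = 0.9846195068; exp(-rT) = 0.9915360229
N(d2) = 0.5634544772
Rho = K*T*exp(-rT)*N(d2) = 0.9000 * 0.5000 * 0.9915360229 * 0.5634544772 = 0.251408

Answer: Rho = 0.251408


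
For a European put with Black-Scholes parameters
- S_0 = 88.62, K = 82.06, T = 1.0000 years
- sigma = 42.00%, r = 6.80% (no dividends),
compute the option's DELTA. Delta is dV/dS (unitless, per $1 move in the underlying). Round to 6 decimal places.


d1 = 0.5550163780; d2 = 0.1350163780
phi(d1) = 0.3419946713; exp(-qT) = 1.0000000000; exp(-rT) = 0.9342604736
N(-d1) = 0.2894417290
Delta = -exp(-qT) * N(-d1) = -1.0000000000 * 0.2894417290 = -0.289442

Answer: Delta = -0.289442


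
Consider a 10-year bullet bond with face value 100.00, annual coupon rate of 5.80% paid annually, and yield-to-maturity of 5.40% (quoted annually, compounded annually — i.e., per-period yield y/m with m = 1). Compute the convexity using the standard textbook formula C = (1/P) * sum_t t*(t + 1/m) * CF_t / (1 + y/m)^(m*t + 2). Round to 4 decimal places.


Coupon per period c = face * coupon_rate / m = 5.800000
Periods per year m = 1; per-period yield y/m = 0.054000
Number of cashflows N = 10
Cashflows (t years, CF_t, discount factor 1/(1+y/m)^(m*t), PV):
  t = 1.0000: CF_t = 5.800000, DF = 0.948767, PV = 5.502846
  t = 2.0000: CF_t = 5.800000, DF = 0.900158, PV = 5.220917
  t = 3.0000: CF_t = 5.800000, DF = 0.854040, PV = 4.953431
  t = 4.0000: CF_t = 5.800000, DF = 0.810285, PV = 4.699650
  t = 5.0000: CF_t = 5.800000, DF = 0.768771, PV = 4.458871
  t = 6.0000: CF_t = 5.800000, DF = 0.729384, PV = 4.230428
  t = 7.0000: CF_t = 5.800000, DF = 0.692015, PV = 4.013689
  t = 8.0000: CF_t = 5.800000, DF = 0.656561, PV = 3.808054
  t = 9.0000: CF_t = 5.800000, DF = 0.622923, PV = 3.612955
  t = 10.0000: CF_t = 105.800000, DF = 0.591009, PV = 62.528723
Price P = sum_t PV_t = 103.029565
Convexity numerator sum_t t*(t + 1/m) * CF_t / (1+y/m)^(m*t + 2):
  t = 1.0000: term = 9.906863
  t = 2.0000: term = 28.197902
  t = 3.0000: term = 53.506456
  t = 4.0000: term = 84.608564
  t = 5.0000: term = 120.410670
  t = 6.0000: term = 159.938271
  t = 7.0000: term = 202.325454
  t = 8.0000: term = 246.805243
  t = 9.0000: term = 292.700715
  t = 10.0000: term = 6191.430786
Convexity = (1/P) * sum = 7389.830924 / 103.029565 = 71.725343

Answer: Convexity = 71.7253


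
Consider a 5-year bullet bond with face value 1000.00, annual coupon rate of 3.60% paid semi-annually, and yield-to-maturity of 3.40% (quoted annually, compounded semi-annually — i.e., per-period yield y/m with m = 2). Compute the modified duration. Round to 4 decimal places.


Answer: Modified duration = 4.5452

Derivation:
Coupon per period c = face * coupon_rate / m = 18.000000
Periods per year m = 2; per-period yield y/m = 0.017000
Number of cashflows N = 10
Cashflows (t years, CF_t, discount factor 1/(1+y/m)^(m*t), PV):
  t = 0.5000: CF_t = 18.000000, DF = 0.983284, PV = 17.699115
  t = 1.0000: CF_t = 18.000000, DF = 0.966848, PV = 17.403260
  t = 1.5000: CF_t = 18.000000, DF = 0.950686, PV = 17.112350
  t = 2.0000: CF_t = 18.000000, DF = 0.934795, PV = 16.826303
  t = 2.5000: CF_t = 18.000000, DF = 0.919169, PV = 16.545037
  t = 3.0000: CF_t = 18.000000, DF = 0.903804, PV = 16.268473
  t = 3.5000: CF_t = 18.000000, DF = 0.888696, PV = 15.996532
  t = 4.0000: CF_t = 18.000000, DF = 0.873841, PV = 15.729137
  t = 4.5000: CF_t = 18.000000, DF = 0.859234, PV = 15.466211
  t = 5.0000: CF_t = 1018.000000, DF = 0.844871, PV = 860.078812
Price P = sum_t PV_t = 1009.125228
First compute Macaulay numerator sum_t t * PV_t:
  t * PV_t at t = 0.5000: 8.849558
  t * PV_t at t = 1.0000: 17.403260
  t * PV_t at t = 1.5000: 25.668525
  t * PV_t at t = 2.0000: 33.652605
  t * PV_t at t = 2.5000: 41.362592
  t * PV_t at t = 3.0000: 48.805419
  t * PV_t at t = 3.5000: 55.987861
  t * PV_t at t = 4.0000: 62.916546
  t * PV_t at t = 4.5000: 69.597949
  t * PV_t at t = 5.0000: 4300.394058
Macaulay duration D = 4664.638372 / 1009.125228 = 4.622457
Modified duration = D / (1 + y/m) = 4.622457 / (1 + 0.017000) = 4.545189


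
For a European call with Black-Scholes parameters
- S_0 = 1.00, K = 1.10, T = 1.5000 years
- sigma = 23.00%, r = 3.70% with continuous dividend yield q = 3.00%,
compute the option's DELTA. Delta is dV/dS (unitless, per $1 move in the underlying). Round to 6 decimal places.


d1 = -0.1602292173; d2 = -0.4419205378
phi(d1) = 0.3938539065; exp(-qT) = 0.9559974818; exp(-rT) = 0.9460120237
N(d1) = 0.4363502573
Delta = exp(-qT) * N(d1) = 0.9559974818 * 0.4363502573 = 0.417150

Answer: Delta = 0.417150


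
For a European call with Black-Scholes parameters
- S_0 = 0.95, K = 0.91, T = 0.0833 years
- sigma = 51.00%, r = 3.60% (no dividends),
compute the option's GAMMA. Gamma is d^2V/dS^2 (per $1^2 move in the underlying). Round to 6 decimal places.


d1 = 0.3862182817; d2 = 0.2390234108
phi(d1) = 0.3702707391; exp(-qT) = 1.0000000000; exp(-rT) = 0.9970056919
Gamma = exp(-qT) * phi(d1) / (S * sigma * sqrt(T)) = 1.0000000000 * 0.3702707391 / (0.9500 * 0.5100 * 0.2886173938) = 2.647909

Answer: Gamma = 2.647909


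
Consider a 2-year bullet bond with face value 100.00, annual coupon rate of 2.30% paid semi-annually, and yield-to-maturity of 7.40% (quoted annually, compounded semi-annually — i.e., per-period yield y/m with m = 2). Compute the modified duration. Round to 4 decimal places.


Answer: Modified duration = 1.8941

Derivation:
Coupon per period c = face * coupon_rate / m = 1.150000
Periods per year m = 2; per-period yield y/m = 0.037000
Number of cashflows N = 4
Cashflows (t years, CF_t, discount factor 1/(1+y/m)^(m*t), PV):
  t = 0.5000: CF_t = 1.150000, DF = 0.964320, PV = 1.108968
  t = 1.0000: CF_t = 1.150000, DF = 0.929913, PV = 1.069400
  t = 1.5000: CF_t = 1.150000, DF = 0.896734, PV = 1.031244
  t = 2.0000: CF_t = 101.150000, DF = 0.864739, PV = 87.468335
Price P = sum_t PV_t = 90.677948
First compute Macaulay numerator sum_t t * PV_t:
  t * PV_t at t = 0.5000: 0.554484
  t * PV_t at t = 1.0000: 1.069400
  t * PV_t at t = 1.5000: 1.546866
  t * PV_t at t = 2.0000: 174.936671
Macaulay duration D = 178.107422 / 90.677948 = 1.964176
Modified duration = D / (1 + y/m) = 1.964176 / (1 + 0.037000) = 1.894094


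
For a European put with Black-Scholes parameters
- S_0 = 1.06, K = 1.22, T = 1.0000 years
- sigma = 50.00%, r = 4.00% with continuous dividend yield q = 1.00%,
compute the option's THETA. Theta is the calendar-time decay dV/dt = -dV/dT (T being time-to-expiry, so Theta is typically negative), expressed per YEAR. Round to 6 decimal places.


d1 = 0.0288360988; d2 = -0.4711639012
phi(d1) = 0.3987764505; exp(-qT) = 0.9900498337; exp(-rT) = 0.9607894392
Theta = -S*exp(-qT)*phi(d1)*sigma/(2*sqrt(T)) + r*K*exp(-rT)*N(-d2) - q*S*exp(-qT)*N(-d1)
N(-d1) = 0.4884976551; N(-d2) = 0.6812381524; sqrt(T) = 1.0000000000
Term 1 = -1.0600 * 0.9900498337 * 0.3987764505 * 0.5000 / (2 * 1.0000000000) = -0.1046242680
Term 2 = 0.0400 * 1.2200 * 0.9607894392 * 0.6812381524 = 0.0319408894
Term 3 = -0.0100 * 1.0600 * 0.9900498337 * 0.4884976551 = -0.0051265524
Theta = -0.1046242680 + (0.0319408894) + (-0.0051265524) = -0.077810

Answer: Theta = -0.077810


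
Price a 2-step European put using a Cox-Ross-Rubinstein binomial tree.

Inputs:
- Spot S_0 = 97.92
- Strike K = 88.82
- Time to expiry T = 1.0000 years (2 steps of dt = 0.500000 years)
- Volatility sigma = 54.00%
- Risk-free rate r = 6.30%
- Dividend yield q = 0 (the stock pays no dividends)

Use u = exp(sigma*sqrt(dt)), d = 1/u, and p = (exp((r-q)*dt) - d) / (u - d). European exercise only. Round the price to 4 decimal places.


dt = T/N = 0.500000
u = exp(sigma*sqrt(dt)) = 1.464974; d = 1/u = 0.682606
p = (exp((r-q)*dt) - d) / (u - d) = 0.446587
Discount per step: exp(-r*dt) = 0.968991
Stock lattice S(k, i) with i counting down-moves:
  k=0: S(0,0) = 97.9200
  k=1: S(1,0) = 143.4503; S(1,1) = 66.8408
  k=2: S(2,0) = 210.1510; S(2,1) = 97.9200; S(2,2) = 45.6259
Terminal payoffs V(N, i) = max(K - S_T, 0):
  V(2,0) = 0.000000; V(2,1) = 0.000000; V(2,2) = 43.194102
Backward induction: V(k, i) = exp(-r*dt) * [p * V(k+1, i) + (1-p) * V(k+1, i+1)].
  V(1,0) = exp(-r*dt) * [p*0.000000 + (1-p)*0.000000] = 0.000000
  V(1,1) = exp(-r*dt) * [p*0.000000 + (1-p)*43.194102] = 23.162934
  V(0,0) = exp(-r*dt) * [p*0.000000 + (1-p)*23.162934] = 12.421175

Answer: Price = V(0,0) = 12.4212


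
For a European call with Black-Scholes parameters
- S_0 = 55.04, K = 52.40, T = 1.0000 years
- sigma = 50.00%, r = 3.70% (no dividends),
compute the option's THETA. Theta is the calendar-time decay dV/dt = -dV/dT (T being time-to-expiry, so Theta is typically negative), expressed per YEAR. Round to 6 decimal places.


Answer: Theta = -5.897469

Derivation:
d1 = 0.4223072046; d2 = -0.0776927954
phi(d1) = 0.3649079238; exp(-qT) = 1.0000000000; exp(-rT) = 0.9636761353
Theta = -S*exp(-qT)*phi(d1)*sigma/(2*sqrt(T)) - r*K*exp(-rT)*N(d2) + q*S*exp(-qT)*N(d1)
N(d1) = 0.6635995999; N(d2) = 0.4690362126; sqrt(T) = 1.0000000000
Term 1 = -55.0400 * 1.0000000000 * 0.3649079238 * 0.5000 / (2 * 1.0000000000) = -5.0211330315
Term 2 = -0.0370 * 52.4000 * 0.9636761353 * 0.4690362126 = -0.8763356703
Term 3 = 0 (no dividend yield, q = 0)
Theta = -5.0211330315 + (-0.8763356703) + (0.0000000000) = -5.897469


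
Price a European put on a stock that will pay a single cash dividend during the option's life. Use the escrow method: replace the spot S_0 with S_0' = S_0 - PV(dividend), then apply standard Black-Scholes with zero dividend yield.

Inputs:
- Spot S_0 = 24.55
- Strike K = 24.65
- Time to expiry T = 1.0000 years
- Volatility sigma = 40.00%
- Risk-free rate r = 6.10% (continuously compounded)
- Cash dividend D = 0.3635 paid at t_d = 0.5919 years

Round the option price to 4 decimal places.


Answer: Price = 3.2731

Derivation:
PV(D) = D * exp(-r * t_d) = 0.3635 * 0.96453814 = 0.35060962
S_0' = S_0 - PV(D) = 24.5500 - 0.35060962 = 24.19939038
d1 = (ln(S_0'/K) + (r + sigma^2/2)*T) / (sigma*sqrt(T)) = 0.30637635
d2 = d1 - sigma*sqrt(T) = -0.09362365
exp(-rT) = 0.94082324
N(-d1) = 0.37965905; N(-d2) = 0.53729594
P = K * exp(-rT) * N(-d2) - S_0' * N(-d1) = 24.6500 * 0.94082324 * 0.53729594 - 24.19939038 * 0.37965905 = 3.2731


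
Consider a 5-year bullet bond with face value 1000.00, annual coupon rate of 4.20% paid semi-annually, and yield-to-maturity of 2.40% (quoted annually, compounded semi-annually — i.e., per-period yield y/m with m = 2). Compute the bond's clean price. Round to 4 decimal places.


Coupon per period c = face * coupon_rate / m = 21.000000
Periods per year m = 2; per-period yield y/m = 0.012000
Number of cashflows N = 10
Cashflows (t years, CF_t, discount factor 1/(1+y/m)^(m*t), PV):
  t = 0.5000: CF_t = 21.000000, DF = 0.988142, PV = 20.750988
  t = 1.0000: CF_t = 21.000000, DF = 0.976425, PV = 20.504929
  t = 1.5000: CF_t = 21.000000, DF = 0.964847, PV = 20.261788
  t = 2.0000: CF_t = 21.000000, DF = 0.953406, PV = 20.021529
  t = 2.5000: CF_t = 21.000000, DF = 0.942101, PV = 19.784120
  t = 3.0000: CF_t = 21.000000, DF = 0.930930, PV = 19.549525
  t = 3.5000: CF_t = 21.000000, DF = 0.919891, PV = 19.317713
  t = 4.0000: CF_t = 21.000000, DF = 0.908983, PV = 19.088649
  t = 4.5000: CF_t = 21.000000, DF = 0.898205, PV = 18.862301
  t = 5.0000: CF_t = 1021.000000, DF = 0.887554, PV = 906.192820
Price P = sum_t PV_t = 1084.334363

Answer: Price = 1084.3344


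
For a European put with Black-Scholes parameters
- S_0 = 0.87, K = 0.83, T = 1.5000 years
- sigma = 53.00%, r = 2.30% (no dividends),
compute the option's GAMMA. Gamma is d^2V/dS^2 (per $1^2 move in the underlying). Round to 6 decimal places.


Answer: Gamma = 0.638344

Derivation:
d1 = 0.4502170017; d2 = -0.1988977801
phi(d1) = 0.3604917500; exp(-qT) = 1.0000000000; exp(-rT) = 0.9660883397
Gamma = exp(-qT) * phi(d1) / (S * sigma * sqrt(T)) = 1.0000000000 * 0.3604917500 / (0.8700 * 0.5300 * 1.2247448714) = 0.638344


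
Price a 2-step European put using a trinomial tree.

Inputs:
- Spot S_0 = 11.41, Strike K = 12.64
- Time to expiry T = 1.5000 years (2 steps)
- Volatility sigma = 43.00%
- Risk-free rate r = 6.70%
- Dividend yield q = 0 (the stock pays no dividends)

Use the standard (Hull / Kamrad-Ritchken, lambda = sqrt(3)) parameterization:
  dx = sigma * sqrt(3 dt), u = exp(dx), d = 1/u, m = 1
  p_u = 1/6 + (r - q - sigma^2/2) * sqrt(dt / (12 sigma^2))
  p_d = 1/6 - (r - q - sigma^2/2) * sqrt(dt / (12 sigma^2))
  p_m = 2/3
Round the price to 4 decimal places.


dt = T/N = 0.750000; dx = sigma*sqrt(3*dt) = 0.645000
u = exp(dx) = 1.905987; d = 1/u = 0.524663
p_u = 0.151870, p_m = 0.666667, p_d = 0.181463
Discount per step: exp(-r*dt) = 0.950992
Stock lattice S(k, j) with j the centered position index:
  k=0: S(0,+0) = 11.4100
  k=1: S(1,-1) = 5.9864; S(1,+0) = 11.4100; S(1,+1) = 21.7473
  k=2: S(2,-2) = 3.1408; S(2,-1) = 5.9864; S(2,+0) = 11.4100; S(2,+1) = 21.7473; S(2,+2) = 41.4501
Terminal payoffs V(N, j) = max(K - S_T, 0):
  V(2,-2) = 9.499160; V(2,-1) = 6.653600; V(2,+0) = 1.230000; V(2,+1) = 0.000000; V(2,+2) = 0.000000
Backward induction: V(k, j) = exp(-r*dt) * [p_u * V(k+1, j+1) + p_m * V(k+1, j) + p_d * V(k+1, j-1)]
  V(1,-1) = exp(-r*dt) * [p_u*1.230000 + p_m*6.653600 + p_d*9.499160] = 6.035261
  V(1,+0) = exp(-r*dt) * [p_u*0.000000 + p_m*1.230000 + p_d*6.653600] = 1.928025
  V(1,+1) = exp(-r*dt) * [p_u*0.000000 + p_m*0.000000 + p_d*1.230000] = 0.212261
  V(0,+0) = exp(-r*dt) * [p_u*0.212261 + p_m*1.928025 + p_d*6.035261] = 2.294518

Answer: Price = V(0,0) = 2.2945


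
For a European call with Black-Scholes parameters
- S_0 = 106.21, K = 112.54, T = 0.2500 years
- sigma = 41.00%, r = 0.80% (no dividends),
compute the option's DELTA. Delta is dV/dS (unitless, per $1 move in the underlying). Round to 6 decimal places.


d1 = -0.1701363301; d2 = -0.3751363301
phi(d1) = 0.3932098978; exp(-qT) = 1.0000000000; exp(-rT) = 0.9980019987
N(d1) = 0.4324514614
Delta = exp(-qT) * N(d1) = 1.0000000000 * 0.4324514614 = 0.432451

Answer: Delta = 0.432451


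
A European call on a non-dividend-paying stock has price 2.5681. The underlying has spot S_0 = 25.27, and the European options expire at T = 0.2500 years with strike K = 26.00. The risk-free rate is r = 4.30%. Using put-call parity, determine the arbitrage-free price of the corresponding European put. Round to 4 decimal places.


Answer: Put price = 3.0201

Derivation:
Put-call parity: C - P = S_0 * exp(-qT) - K * exp(-rT).
S_0 * exp(-qT) = 25.2700 * 1.00000000 = 25.27000000
K * exp(-rT) = 26.0000 * 0.98930757 = 25.72199694
P = C - S*exp(-qT) + K*exp(-rT)
P = 2.5681 - 25.27000000 + 25.72199694 = 3.0201


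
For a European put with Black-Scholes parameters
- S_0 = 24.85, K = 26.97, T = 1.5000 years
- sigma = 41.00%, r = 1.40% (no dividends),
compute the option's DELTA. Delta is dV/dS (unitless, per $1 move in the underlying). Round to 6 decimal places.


d1 = 0.1298580366; d2 = -0.3722873606
phi(d1) = 0.3955927175; exp(-qT) = 1.0000000000; exp(-rT) = 0.9792189646
N(-d1) = 0.4483393725
Delta = -exp(-qT) * N(-d1) = -1.0000000000 * 0.4483393725 = -0.448339

Answer: Delta = -0.448339


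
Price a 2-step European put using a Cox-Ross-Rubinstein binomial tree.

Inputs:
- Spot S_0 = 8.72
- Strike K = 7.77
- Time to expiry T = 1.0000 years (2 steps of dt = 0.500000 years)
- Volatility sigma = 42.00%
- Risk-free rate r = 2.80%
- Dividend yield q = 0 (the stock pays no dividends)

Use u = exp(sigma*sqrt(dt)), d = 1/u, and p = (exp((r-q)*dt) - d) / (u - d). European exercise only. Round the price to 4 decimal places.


Answer: Price = V(0,0) = 0.8703

Derivation:
dt = T/N = 0.500000
u = exp(sigma*sqrt(dt)) = 1.345795; d = 1/u = 0.743055
p = (exp((r-q)*dt) - d) / (u - d) = 0.449685
Discount per step: exp(-r*dt) = 0.986098
Stock lattice S(k, i) with i counting down-moves:
  k=0: S(0,0) = 8.7200
  k=1: S(1,0) = 11.7353; S(1,1) = 6.4794
  k=2: S(2,0) = 15.7933; S(2,1) = 8.7200; S(2,2) = 4.8146
Terminal payoffs V(N, i) = max(K - S_T, 0):
  V(2,0) = 0.000000; V(2,1) = 0.000000; V(2,2) = 2.955416
Backward induction: V(k, i) = exp(-r*dt) * [p * V(k+1, i) + (1-p) * V(k+1, i+1)].
  V(1,0) = exp(-r*dt) * [p*0.000000 + (1-p)*0.000000] = 0.000000
  V(1,1) = exp(-r*dt) * [p*0.000000 + (1-p)*2.955416] = 1.603798
  V(0,0) = exp(-r*dt) * [p*0.000000 + (1-p)*1.603798] = 0.870323


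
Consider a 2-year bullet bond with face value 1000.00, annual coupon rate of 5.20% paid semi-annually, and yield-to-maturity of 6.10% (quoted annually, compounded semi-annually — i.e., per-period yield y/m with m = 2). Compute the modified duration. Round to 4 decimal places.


Coupon per period c = face * coupon_rate / m = 26.000000
Periods per year m = 2; per-period yield y/m = 0.030500
Number of cashflows N = 4
Cashflows (t years, CF_t, discount factor 1/(1+y/m)^(m*t), PV):
  t = 0.5000: CF_t = 26.000000, DF = 0.970403, PV = 25.230471
  t = 1.0000: CF_t = 26.000000, DF = 0.941681, PV = 24.483717
  t = 1.5000: CF_t = 26.000000, DF = 0.913810, PV = 23.759066
  t = 2.0000: CF_t = 1026.000000, DF = 0.886764, PV = 909.819784
Price P = sum_t PV_t = 983.293038
First compute Macaulay numerator sum_t t * PV_t:
  t * PV_t at t = 0.5000: 12.615235
  t * PV_t at t = 1.0000: 24.483717
  t * PV_t at t = 1.5000: 35.638599
  t * PV_t at t = 2.0000: 1819.639568
Macaulay duration D = 1892.377119 / 983.293038 = 1.924530
Modified duration = D / (1 + y/m) = 1.924530 / (1 + 0.030500) = 1.867569

Answer: Modified duration = 1.8676


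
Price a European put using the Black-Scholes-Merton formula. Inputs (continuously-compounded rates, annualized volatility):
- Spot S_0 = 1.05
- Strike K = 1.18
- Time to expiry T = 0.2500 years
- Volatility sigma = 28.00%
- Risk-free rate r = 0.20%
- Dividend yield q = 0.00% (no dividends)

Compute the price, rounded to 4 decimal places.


d1 = (ln(S/K) + (r - q + 0.5*sigma^2) * T) / (sigma * sqrt(T)) = -0.76017339
d2 = d1 - sigma * sqrt(T) = -0.90017339
exp(-rT) = 0.99950012; exp(-qT) = 1.00000000
P = K * exp(-rT) * N(-d2) - S_0 * exp(-qT) * N(-d1)
N(-d1) = 0.77642453; N(-d2) = 0.81598601
P = 1.1800 * 0.99950012 * 0.81598601 - 1.0500 * 1.00000000 * 0.77642453 = 0.1471

Answer: Price = 0.1471


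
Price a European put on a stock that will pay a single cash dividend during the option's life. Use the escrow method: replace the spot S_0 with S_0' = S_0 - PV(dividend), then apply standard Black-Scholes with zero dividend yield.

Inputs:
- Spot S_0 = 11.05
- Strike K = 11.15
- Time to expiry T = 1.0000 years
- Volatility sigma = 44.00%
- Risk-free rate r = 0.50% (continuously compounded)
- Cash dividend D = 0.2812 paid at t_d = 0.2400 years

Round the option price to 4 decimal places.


Answer: Price = 2.0704

Derivation:
PV(D) = D * exp(-r * t_d) = 0.2812 * 0.99880072 = 0.28086276
S_0' = S_0 - PV(D) = 11.0500 - 0.28086276 = 10.76913724
d1 = (ln(S_0'/K) + (r + sigma^2/2)*T) / (sigma*sqrt(T)) = 0.15237473
d2 = d1 - sigma*sqrt(T) = -0.28762527
exp(-rT) = 0.99501248
N(-d1) = 0.43944569; N(-d2) = 0.61318320
P = K * exp(-rT) * N(-d2) - S_0' * N(-d1) = 11.1500 * 0.99501248 * 0.61318320 - 10.76913724 * 0.43944569 = 2.0704


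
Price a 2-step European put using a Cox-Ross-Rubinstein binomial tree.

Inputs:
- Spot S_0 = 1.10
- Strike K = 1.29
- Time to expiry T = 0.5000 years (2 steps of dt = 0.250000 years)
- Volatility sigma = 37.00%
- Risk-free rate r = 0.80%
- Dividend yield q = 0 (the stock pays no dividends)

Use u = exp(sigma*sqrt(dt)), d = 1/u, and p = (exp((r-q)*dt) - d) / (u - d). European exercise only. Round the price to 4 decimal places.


Answer: Price = V(0,0) = 0.2484

Derivation:
dt = T/N = 0.250000
u = exp(sigma*sqrt(dt)) = 1.203218; d = 1/u = 0.831104
p = (exp((r-q)*dt) - d) / (u - d) = 0.459262
Discount per step: exp(-r*dt) = 0.998002
Stock lattice S(k, i) with i counting down-moves:
  k=0: S(0,0) = 1.1000
  k=1: S(1,0) = 1.3235; S(1,1) = 0.9142
  k=2: S(2,0) = 1.5925; S(2,1) = 1.1000; S(2,2) = 0.7598
Terminal payoffs V(N, i) = max(K - S_T, 0):
  V(2,0) = 0.000000; V(2,1) = 0.190000; V(2,2) = 0.530192
Backward induction: V(k, i) = exp(-r*dt) * [p * V(k+1, i) + (1-p) * V(k+1, i+1)].
  V(1,0) = exp(-r*dt) * [p*0.000000 + (1-p)*0.190000] = 0.102535
  V(1,1) = exp(-r*dt) * [p*0.190000 + (1-p)*0.530192] = 0.373208
  V(0,0) = exp(-r*dt) * [p*0.102535 + (1-p)*0.373208] = 0.248401


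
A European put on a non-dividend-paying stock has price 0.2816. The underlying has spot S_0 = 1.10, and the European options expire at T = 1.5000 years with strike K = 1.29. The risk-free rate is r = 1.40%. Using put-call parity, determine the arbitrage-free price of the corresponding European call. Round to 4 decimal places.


Answer: Call price = 0.1184

Derivation:
Put-call parity: C - P = S_0 * exp(-qT) - K * exp(-rT).
S_0 * exp(-qT) = 1.1000 * 1.00000000 = 1.10000000
K * exp(-rT) = 1.2900 * 0.97921896 = 1.26319246
C = P + S*exp(-qT) - K*exp(-rT)
C = 0.2816 + 1.10000000 - 1.26319246 = 0.1184


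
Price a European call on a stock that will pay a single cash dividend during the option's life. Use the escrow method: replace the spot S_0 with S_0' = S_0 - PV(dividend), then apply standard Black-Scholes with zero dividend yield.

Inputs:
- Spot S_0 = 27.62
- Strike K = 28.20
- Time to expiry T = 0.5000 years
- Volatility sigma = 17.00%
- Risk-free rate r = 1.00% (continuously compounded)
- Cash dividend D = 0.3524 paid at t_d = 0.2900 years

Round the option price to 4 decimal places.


Answer: Price = 0.9678

Derivation:
PV(D) = D * exp(-r * t_d) = 0.3524 * 0.99710420 = 0.35137952
S_0' = S_0 - PV(D) = 27.6200 - 0.35137952 = 27.26862048
d1 = (ln(S_0'/K) + (r + sigma^2/2)*T) / (sigma*sqrt(T)) = -0.17769485
d2 = d1 - sigma*sqrt(T) = -0.29790300
exp(-rT) = 0.99501248
N(d1) = 0.42948131; N(d2) = 0.38288860
C = S_0' * N(d1) - K * exp(-rT) * N(d2) = 27.26862048 * 0.42948131 - 28.2000 * 0.99501248 * 0.38288860 = 0.9678


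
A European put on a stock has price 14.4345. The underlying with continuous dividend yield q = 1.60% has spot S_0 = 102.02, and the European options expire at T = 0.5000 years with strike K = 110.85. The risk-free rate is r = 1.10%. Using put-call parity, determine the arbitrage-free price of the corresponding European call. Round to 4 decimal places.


Answer: Call price = 5.3996

Derivation:
Put-call parity: C - P = S_0 * exp(-qT) - K * exp(-rT).
S_0 * exp(-qT) = 102.0200 * 0.99203191 = 101.20709595
K * exp(-rT) = 110.8500 * 0.99451510 = 110.24199854
C = P + S*exp(-qT) - K*exp(-rT)
C = 14.4345 + 101.20709595 - 110.24199854 = 5.3996


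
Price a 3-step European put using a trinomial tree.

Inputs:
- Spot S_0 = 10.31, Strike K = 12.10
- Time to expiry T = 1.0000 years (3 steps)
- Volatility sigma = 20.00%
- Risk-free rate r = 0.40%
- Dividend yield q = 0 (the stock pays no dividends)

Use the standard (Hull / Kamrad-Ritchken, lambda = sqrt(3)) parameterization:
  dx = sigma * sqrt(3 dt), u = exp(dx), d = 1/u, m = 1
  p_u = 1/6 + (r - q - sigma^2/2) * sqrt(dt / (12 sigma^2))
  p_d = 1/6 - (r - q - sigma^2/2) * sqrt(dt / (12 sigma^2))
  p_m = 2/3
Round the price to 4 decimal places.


dt = T/N = 0.333333; dx = sigma*sqrt(3*dt) = 0.200000
u = exp(dx) = 1.221403; d = 1/u = 0.818731
p_u = 0.153333, p_m = 0.666667, p_d = 0.180000
Discount per step: exp(-r*dt) = 0.998668
Stock lattice S(k, j) with j the centered position index:
  k=0: S(0,+0) = 10.3100
  k=1: S(1,-1) = 8.4411; S(1,+0) = 10.3100; S(1,+1) = 12.5927
  k=2: S(2,-2) = 6.9110; S(2,-1) = 8.4411; S(2,+0) = 10.3100; S(2,+1) = 12.5927; S(2,+2) = 15.3807
  k=3: S(3,-3) = 5.6582; S(3,-2) = 6.9110; S(3,-1) = 8.4411; S(3,+0) = 10.3100; S(3,+1) = 12.5927; S(3,+2) = 15.3807; S(3,+3) = 18.7860
Terminal payoffs V(N, j) = max(K - S_T, 0):
  V(3,-3) = 6.441752; V(3,-2) = 5.189000; V(3,-1) = 3.658886; V(3,+0) = 1.790000; V(3,+1) = 0.000000; V(3,+2) = 0.000000; V(3,+3) = 0.000000
Backward induction: V(k, j) = exp(-r*dt) * [p_u * V(k+1, j+1) + p_m * V(k+1, j) + p_d * V(k+1, j-1)]
  V(2,-2) = exp(-r*dt) * [p_u*3.658886 + p_m*5.189000 + p_d*6.441752] = 5.172976
  V(2,-1) = exp(-r*dt) * [p_u*1.790000 + p_m*3.658886 + p_d*5.189000] = 3.642884
  V(2,+0) = exp(-r*dt) * [p_u*0.000000 + p_m*1.790000 + p_d*3.658886] = 1.849465
  V(2,+1) = exp(-r*dt) * [p_u*0.000000 + p_m*0.000000 + p_d*1.790000] = 0.321771
  V(2,+2) = exp(-r*dt) * [p_u*0.000000 + p_m*0.000000 + p_d*0.000000] = 0.000000
  V(1,-1) = exp(-r*dt) * [p_u*1.849465 + p_m*3.642884 + p_d*5.172976] = 3.638455
  V(1,+0) = exp(-r*dt) * [p_u*0.321771 + p_m*1.849465 + p_d*3.642884] = 1.935452
  V(1,+1) = exp(-r*dt) * [p_u*0.000000 + p_m*0.321771 + p_d*1.849465] = 0.546688
  V(0,+0) = exp(-r*dt) * [p_u*0.546688 + p_m*1.935452 + p_d*3.638455] = 2.026345

Answer: Price = V(0,0) = 2.0263


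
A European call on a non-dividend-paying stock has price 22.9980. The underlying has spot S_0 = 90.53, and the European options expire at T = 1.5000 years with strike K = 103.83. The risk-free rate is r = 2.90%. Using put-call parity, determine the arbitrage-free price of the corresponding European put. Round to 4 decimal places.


Put-call parity: C - P = S_0 * exp(-qT) - K * exp(-rT).
S_0 * exp(-qT) = 90.5300 * 1.00000000 = 90.53000000
K * exp(-rT) = 103.8300 * 0.95743255 = 99.41022209
P = C - S*exp(-qT) + K*exp(-rT)
P = 22.9980 - 90.53000000 + 99.41022209 = 31.8782

Answer: Put price = 31.8782


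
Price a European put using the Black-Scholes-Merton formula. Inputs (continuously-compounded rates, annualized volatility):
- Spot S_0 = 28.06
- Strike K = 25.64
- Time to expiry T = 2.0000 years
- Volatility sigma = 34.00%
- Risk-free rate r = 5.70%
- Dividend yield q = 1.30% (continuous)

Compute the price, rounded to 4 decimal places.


Answer: Price = 2.8559

Derivation:
d1 = (ln(S/K) + (r - q + 0.5*sigma^2) * T) / (sigma * sqrt(T)) = 0.61100565
d2 = d1 - sigma * sqrt(T) = 0.13017304
exp(-rT) = 0.89225796; exp(-qT) = 0.97433509
P = K * exp(-rT) * N(-d2) - S_0 * exp(-qT) * N(-d1)
N(-d1) = 0.27059792; N(-d2) = 0.44821476
P = 25.6400 * 0.89225796 * 0.44821476 - 28.0600 * 0.97433509 * 0.27059792 = 2.8559


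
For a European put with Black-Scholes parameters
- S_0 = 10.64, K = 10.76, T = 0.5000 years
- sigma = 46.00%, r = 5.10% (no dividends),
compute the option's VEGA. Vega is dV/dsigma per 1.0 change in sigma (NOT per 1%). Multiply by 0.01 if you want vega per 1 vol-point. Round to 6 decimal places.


d1 = 0.2065518218; d2 = -0.1187172975
phi(d1) = 0.3905222392; exp(-qT) = 1.0000000000; exp(-rT) = 0.9748223790
Vega = S * exp(-qT) * phi(d1) * sqrt(T) = 10.6400 * 1.0000000000 * 0.3905222392 * 0.7071067812 = 2.938139

Answer: Vega = 2.938139


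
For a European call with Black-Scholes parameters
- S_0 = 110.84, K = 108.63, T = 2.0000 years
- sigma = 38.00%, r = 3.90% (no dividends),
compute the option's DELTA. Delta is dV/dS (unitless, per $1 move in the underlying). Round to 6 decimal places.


Answer: Delta = 0.674121

Derivation:
d1 = 0.4513204073; d2 = -0.0860807464
phi(d1) = 0.3603124929; exp(-qT) = 1.0000000000; exp(-rT) = 0.9249644265
N(d1) = 0.6741206806
Delta = exp(-qT) * N(d1) = 1.0000000000 * 0.6741206806 = 0.674121


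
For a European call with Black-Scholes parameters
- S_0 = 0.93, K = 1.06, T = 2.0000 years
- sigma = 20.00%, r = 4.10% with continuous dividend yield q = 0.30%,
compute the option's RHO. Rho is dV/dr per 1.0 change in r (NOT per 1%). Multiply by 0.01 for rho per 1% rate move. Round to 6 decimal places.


d1 = -0.0524659123; d2 = -0.3353086248
phi(d1) = 0.3983935795; exp(-qT) = 0.9940179641; exp(-rT) = 0.9212719587
N(d2) = 0.3686961441
Rho = K*T*exp(-rT)*N(d2) = 1.0600 * 2.0000 * 0.9212719587 * 0.3686961441 = 0.720099

Answer: Rho = 0.720099


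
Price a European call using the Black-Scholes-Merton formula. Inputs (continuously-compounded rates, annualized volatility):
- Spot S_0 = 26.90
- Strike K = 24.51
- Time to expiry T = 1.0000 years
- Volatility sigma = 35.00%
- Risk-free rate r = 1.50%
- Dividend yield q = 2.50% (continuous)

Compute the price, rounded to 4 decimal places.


d1 = (ln(S/K) + (r - q + 0.5*sigma^2) * T) / (sigma * sqrt(T)) = 0.41227168
d2 = d1 - sigma * sqrt(T) = 0.06227168
exp(-rT) = 0.98511194; exp(-qT) = 0.97530991
C = S_0 * exp(-qT) * N(d1) - K * exp(-rT) * N(d2)
N(d1) = 0.65992985; N(d2) = 0.52482676
C = 26.9000 * 0.97530991 * 0.65992985 - 24.5100 * 0.98511194 * 0.52482676 = 4.6418

Answer: Price = 4.6418


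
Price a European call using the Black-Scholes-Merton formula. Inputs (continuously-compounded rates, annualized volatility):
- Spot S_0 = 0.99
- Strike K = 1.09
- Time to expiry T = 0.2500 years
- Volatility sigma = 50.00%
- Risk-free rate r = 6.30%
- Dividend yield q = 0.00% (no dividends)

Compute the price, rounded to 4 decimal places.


d1 = (ln(S/K) + (r - q + 0.5*sigma^2) * T) / (sigma * sqrt(T)) = -0.19691213
d2 = d1 - sigma * sqrt(T) = -0.44691213
exp(-rT) = 0.98437338; exp(-qT) = 1.00000000
C = S_0 * exp(-qT) * N(d1) - K * exp(-rT) * N(d2)
N(d1) = 0.42194815; N(d2) = 0.32746925
C = 0.9900 * 1.00000000 * 0.42194815 - 1.0900 * 0.98437338 * 0.32746925 = 0.0664

Answer: Price = 0.0664


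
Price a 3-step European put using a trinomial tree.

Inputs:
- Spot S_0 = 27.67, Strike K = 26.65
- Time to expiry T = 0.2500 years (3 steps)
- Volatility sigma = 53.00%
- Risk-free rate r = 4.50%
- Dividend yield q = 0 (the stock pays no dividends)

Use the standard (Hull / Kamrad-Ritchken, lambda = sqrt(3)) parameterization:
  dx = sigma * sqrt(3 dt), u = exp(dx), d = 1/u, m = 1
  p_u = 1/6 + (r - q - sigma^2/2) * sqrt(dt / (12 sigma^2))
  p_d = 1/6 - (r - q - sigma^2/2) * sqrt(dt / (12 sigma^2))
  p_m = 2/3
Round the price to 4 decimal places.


dt = T/N = 0.083333; dx = sigma*sqrt(3*dt) = 0.265000
u = exp(dx) = 1.303431; d = 1/u = 0.767206
p_u = 0.151659, p_m = 0.666667, p_d = 0.181675
Discount per step: exp(-r*dt) = 0.996257
Stock lattice S(k, j) with j the centered position index:
  k=0: S(0,+0) = 27.6700
  k=1: S(1,-1) = 21.2286; S(1,+0) = 27.6700; S(1,+1) = 36.0659
  k=2: S(2,-2) = 16.2867; S(2,-1) = 21.2286; S(2,+0) = 27.6700; S(2,+1) = 36.0659; S(2,+2) = 47.0095
  k=3: S(3,-3) = 12.4953; S(3,-2) = 16.2867; S(3,-1) = 21.2286; S(3,+0) = 27.6700; S(3,+1) = 36.0659; S(3,+2) = 47.0095; S(3,+3) = 61.2736
Terminal payoffs V(N, j) = max(K - S_T, 0):
  V(3,-3) = 14.154747; V(3,-2) = 10.363300; V(3,-1) = 5.421411; V(3,+0) = 0.000000; V(3,+1) = 0.000000; V(3,+2) = 0.000000; V(3,+3) = 0.000000
Backward induction: V(k, j) = exp(-r*dt) * [p_u * V(k+1, j+1) + p_m * V(k+1, j) + p_d * V(k+1, j-1)]
  V(2,-2) = exp(-r*dt) * [p_u*5.421411 + p_m*10.363300 + p_d*14.154747] = 10.264066
  V(2,-1) = exp(-r*dt) * [p_u*0.000000 + p_m*5.421411 + p_d*10.363300] = 5.476447
  V(2,+0) = exp(-r*dt) * [p_u*0.000000 + p_m*0.000000 + p_d*5.421411] = 0.981246
  V(2,+1) = exp(-r*dt) * [p_u*0.000000 + p_m*0.000000 + p_d*0.000000] = 0.000000
  V(2,+2) = exp(-r*dt) * [p_u*0.000000 + p_m*0.000000 + p_d*0.000000] = 0.000000
  V(1,-1) = exp(-r*dt) * [p_u*0.981246 + p_m*5.476447 + p_d*10.264066] = 5.643296
  V(1,+0) = exp(-r*dt) * [p_u*0.000000 + p_m*0.981246 + p_d*5.476447] = 1.642922
  V(1,+1) = exp(-r*dt) * [p_u*0.000000 + p_m*0.000000 + p_d*0.981246] = 0.177600
  V(0,+0) = exp(-r*dt) * [p_u*0.177600 + p_m*1.642922 + p_d*5.643296] = 2.139421

Answer: Price = V(0,0) = 2.1394


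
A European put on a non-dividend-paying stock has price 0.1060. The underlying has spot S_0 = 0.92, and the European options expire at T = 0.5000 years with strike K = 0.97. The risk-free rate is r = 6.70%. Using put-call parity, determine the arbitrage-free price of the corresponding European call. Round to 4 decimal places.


Answer: Call price = 0.0880

Derivation:
Put-call parity: C - P = S_0 * exp(-qT) - K * exp(-rT).
S_0 * exp(-qT) = 0.9200 * 1.00000000 = 0.92000000
K * exp(-rT) = 0.9700 * 0.96705491 = 0.93804326
C = P + S*exp(-qT) - K*exp(-rT)
C = 0.1060 + 0.92000000 - 0.93804326 = 0.0880


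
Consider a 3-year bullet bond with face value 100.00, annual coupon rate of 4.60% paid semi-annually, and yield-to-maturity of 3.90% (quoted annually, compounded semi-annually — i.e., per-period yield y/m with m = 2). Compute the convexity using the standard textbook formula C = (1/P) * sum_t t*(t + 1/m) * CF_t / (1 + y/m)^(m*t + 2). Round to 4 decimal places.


Coupon per period c = face * coupon_rate / m = 2.300000
Periods per year m = 2; per-period yield y/m = 0.019500
Number of cashflows N = 6
Cashflows (t years, CF_t, discount factor 1/(1+y/m)^(m*t), PV):
  t = 0.5000: CF_t = 2.300000, DF = 0.980873, PV = 2.256008
  t = 1.0000: CF_t = 2.300000, DF = 0.962112, PV = 2.212857
  t = 1.5000: CF_t = 2.300000, DF = 0.943709, PV = 2.170532
  t = 2.0000: CF_t = 2.300000, DF = 0.925659, PV = 2.129016
  t = 2.5000: CF_t = 2.300000, DF = 0.907954, PV = 2.088294
  t = 3.0000: CF_t = 102.300000, DF = 0.890588, PV = 91.107106
Price P = sum_t PV_t = 101.963813
Convexity numerator sum_t t*(t + 1/m) * CF_t / (1+y/m)^(m*t + 2):
  t = 0.5000: term = 1.085266
  t = 1.0000: term = 3.193524
  t = 1.5000: term = 6.264883
  t = 2.0000: term = 10.241757
  t = 2.5000: term = 15.068794
  t = 3.0000: term = 920.379828
Convexity = (1/P) * sum = 956.234051 / 101.963813 = 9.378171

Answer: Convexity = 9.3782


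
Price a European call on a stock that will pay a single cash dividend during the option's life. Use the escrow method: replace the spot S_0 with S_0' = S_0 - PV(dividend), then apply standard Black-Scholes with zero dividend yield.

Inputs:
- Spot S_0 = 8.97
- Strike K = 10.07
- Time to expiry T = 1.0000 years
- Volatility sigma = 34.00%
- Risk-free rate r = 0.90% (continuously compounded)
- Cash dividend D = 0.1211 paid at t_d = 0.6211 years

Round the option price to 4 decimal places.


PV(D) = D * exp(-r * t_d) = 0.1211 * 0.99442569 = 0.12042495
S_0' = S_0 - PV(D) = 8.9700 - 0.12042495 = 8.84957505
d1 = (ln(S_0'/K) + (r + sigma^2/2)*T) / (sigma*sqrt(T)) = -0.18350372
d2 = d1 - sigma*sqrt(T) = -0.52350372
exp(-rT) = 0.99104038
N(d1) = 0.42720140; N(d2) = 0.30031188
C = S_0' * N(d1) - K * exp(-rT) * N(d2) = 8.84957505 * 0.42720140 - 10.0700 * 0.99104038 * 0.30031188 = 0.7835

Answer: Price = 0.7835


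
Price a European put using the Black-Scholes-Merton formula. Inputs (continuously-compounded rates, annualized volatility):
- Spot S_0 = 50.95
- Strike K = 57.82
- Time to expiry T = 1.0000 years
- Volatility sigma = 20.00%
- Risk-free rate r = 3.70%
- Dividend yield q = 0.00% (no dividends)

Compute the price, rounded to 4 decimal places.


d1 = (ln(S/K) + (r - q + 0.5*sigma^2) * T) / (sigma * sqrt(T)) = -0.34744988
d2 = d1 - sigma * sqrt(T) = -0.54744988
exp(-rT) = 0.96367614; exp(-qT) = 1.00000000
P = K * exp(-rT) * N(-d2) - S_0 * exp(-qT) * N(-d1)
N(-d1) = 0.63587332; N(-d2) = 0.70796515
P = 57.8200 * 0.96367614 * 0.70796515 - 50.9500 * 1.00000000 * 0.63587332 = 7.0499

Answer: Price = 7.0499


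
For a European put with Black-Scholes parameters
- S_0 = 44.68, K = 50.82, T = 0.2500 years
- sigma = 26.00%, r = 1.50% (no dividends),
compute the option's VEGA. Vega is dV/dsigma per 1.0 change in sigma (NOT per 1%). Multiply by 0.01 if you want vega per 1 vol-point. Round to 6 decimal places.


d1 = -0.8966461822; d2 = -1.0266461822
phi(d1) = 0.2668881236; exp(-qT) = 1.0000000000; exp(-rT) = 0.9962570225
Vega = S * exp(-qT) * phi(d1) * sqrt(T) = 44.6800 * 1.0000000000 * 0.2668881236 * 0.5000000000 = 5.962281

Answer: Vega = 5.962281


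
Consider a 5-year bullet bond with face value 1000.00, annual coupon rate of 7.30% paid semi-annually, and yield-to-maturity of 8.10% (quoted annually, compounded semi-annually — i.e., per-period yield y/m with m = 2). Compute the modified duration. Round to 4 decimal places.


Coupon per period c = face * coupon_rate / m = 36.500000
Periods per year m = 2; per-period yield y/m = 0.040500
Number of cashflows N = 10
Cashflows (t years, CF_t, discount factor 1/(1+y/m)^(m*t), PV):
  t = 0.5000: CF_t = 36.500000, DF = 0.961076, PV = 35.079289
  t = 1.0000: CF_t = 36.500000, DF = 0.923668, PV = 33.713877
  t = 1.5000: CF_t = 36.500000, DF = 0.887715, PV = 32.401612
  t = 2.0000: CF_t = 36.500000, DF = 0.853162, PV = 31.140424
  t = 2.5000: CF_t = 36.500000, DF = 0.819954, PV = 29.928327
  t = 3.0000: CF_t = 36.500000, DF = 0.788039, PV = 28.763409
  t = 3.5000: CF_t = 36.500000, DF = 0.757365, PV = 27.643834
  t = 4.0000: CF_t = 36.500000, DF = 0.727886, PV = 26.567836
  t = 4.5000: CF_t = 36.500000, DF = 0.699554, PV = 25.533721
  t = 5.0000: CF_t = 1036.500000, DF = 0.672325, PV = 696.864692
Price P = sum_t PV_t = 967.637021
First compute Macaulay numerator sum_t t * PV_t:
  t * PV_t at t = 0.5000: 17.539644
  t * PV_t at t = 1.0000: 33.713877
  t * PV_t at t = 1.5000: 48.602417
  t * PV_t at t = 2.0000: 62.280849
  t * PV_t at t = 2.5000: 74.820818
  t * PV_t at t = 3.0000: 86.290227
  t * PV_t at t = 3.5000: 96.753418
  t * PV_t at t = 4.0000: 106.271346
  t * PV_t at t = 4.5000: 114.901743
  t * PV_t at t = 5.0000: 3484.323462
Macaulay duration D = 4125.497801 / 967.637021 = 4.263477
Modified duration = D / (1 + y/m) = 4.263477 / (1 + 0.040500) = 4.097527

Answer: Modified duration = 4.0975
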